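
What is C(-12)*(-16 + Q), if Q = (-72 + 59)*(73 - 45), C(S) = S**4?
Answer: -7879680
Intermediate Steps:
Q = -364 (Q = -13*28 = -364)
C(-12)*(-16 + Q) = (-12)**4*(-16 - 364) = 20736*(-380) = -7879680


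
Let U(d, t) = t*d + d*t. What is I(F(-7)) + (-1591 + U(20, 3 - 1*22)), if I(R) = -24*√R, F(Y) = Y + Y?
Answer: -2351 - 24*I*√14 ≈ -2351.0 - 89.8*I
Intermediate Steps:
F(Y) = 2*Y
U(d, t) = 2*d*t (U(d, t) = d*t + d*t = 2*d*t)
I(F(-7)) + (-1591 + U(20, 3 - 1*22)) = -24*I*√14 + (-1591 + 2*20*(3 - 1*22)) = -24*I*√14 + (-1591 + 2*20*(3 - 22)) = -24*I*√14 + (-1591 + 2*20*(-19)) = -24*I*√14 + (-1591 - 760) = -24*I*√14 - 2351 = -2351 - 24*I*√14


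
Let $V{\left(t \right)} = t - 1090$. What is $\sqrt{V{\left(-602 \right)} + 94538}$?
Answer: $\sqrt{92846} \approx 304.71$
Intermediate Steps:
$V{\left(t \right)} = -1090 + t$ ($V{\left(t \right)} = t - 1090 = -1090 + t$)
$\sqrt{V{\left(-602 \right)} + 94538} = \sqrt{\left(-1090 - 602\right) + 94538} = \sqrt{-1692 + 94538} = \sqrt{92846}$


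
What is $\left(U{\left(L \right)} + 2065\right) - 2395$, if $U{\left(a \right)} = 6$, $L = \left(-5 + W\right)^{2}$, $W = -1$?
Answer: $-324$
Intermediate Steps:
$L = 36$ ($L = \left(-5 - 1\right)^{2} = \left(-6\right)^{2} = 36$)
$\left(U{\left(L \right)} + 2065\right) - 2395 = \left(6 + 2065\right) - 2395 = 2071 - 2395 = -324$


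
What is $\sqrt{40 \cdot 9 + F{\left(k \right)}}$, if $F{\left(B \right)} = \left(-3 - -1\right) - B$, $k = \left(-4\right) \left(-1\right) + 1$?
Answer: $\sqrt{353} \approx 18.788$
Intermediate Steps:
$k = 5$ ($k = 4 + 1 = 5$)
$F{\left(B \right)} = -2 - B$ ($F{\left(B \right)} = \left(-3 + 1\right) - B = -2 - B$)
$\sqrt{40 \cdot 9 + F{\left(k \right)}} = \sqrt{40 \cdot 9 - 7} = \sqrt{360 - 7} = \sqrt{353}$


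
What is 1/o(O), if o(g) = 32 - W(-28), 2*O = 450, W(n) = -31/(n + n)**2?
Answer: 3136/100383 ≈ 0.031240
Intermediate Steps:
W(n) = -31/(4*n**2) (W(n) = -31*1/(4*n**2) = -31/(4*n**2))
O = 225 (O = (1/2)*450 = 225)
o(g) = 100383/3136 (o(g) = 32 - (-31)/(4*(-28)**2) = 32 - (-31)/(4*784) = 32 - 1*(-31/3136) = 32 + 31/3136 = 100383/3136)
1/o(O) = 1/(100383/3136) = 3136/100383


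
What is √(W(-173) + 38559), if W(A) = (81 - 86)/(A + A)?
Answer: √4616130974/346 ≈ 196.36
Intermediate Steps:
W(A) = -5/(2*A) (W(A) = -5*1/(2*A) = -5/(2*A))
√(W(-173) + 38559) = √(-5/2/(-173) + 38559) = √(-5/2*(-1/173) + 38559) = √(5/346 + 38559) = √(13341419/346) = √4616130974/346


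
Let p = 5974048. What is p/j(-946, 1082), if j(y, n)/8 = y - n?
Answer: -186689/507 ≈ -368.22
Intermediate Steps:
j(y, n) = -8*n + 8*y (j(y, n) = 8*(y - n) = -8*n + 8*y)
p/j(-946, 1082) = 5974048/(-8*1082 + 8*(-946)) = 5974048/(-8656 - 7568) = 5974048/(-16224) = 5974048*(-1/16224) = -186689/507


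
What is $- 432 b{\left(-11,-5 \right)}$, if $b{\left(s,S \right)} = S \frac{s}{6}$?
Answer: $-3960$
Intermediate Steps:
$b{\left(s,S \right)} = \frac{S s}{6}$ ($b{\left(s,S \right)} = S s \frac{1}{6} = S \frac{s}{6} = \frac{S s}{6}$)
$- 432 b{\left(-11,-5 \right)} = - 432 \cdot \frac{1}{6} \left(-5\right) \left(-11\right) = \left(-432\right) \frac{55}{6} = -3960$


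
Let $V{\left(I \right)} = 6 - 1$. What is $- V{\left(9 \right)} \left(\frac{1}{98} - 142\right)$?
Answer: $\frac{69575}{98} \approx 709.95$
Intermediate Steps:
$V{\left(I \right)} = 5$
$- V{\left(9 \right)} \left(\frac{1}{98} - 142\right) = - 5 \left(\frac{1}{98} - 142\right) = - \frac{5 \left(-13915\right)}{98} = \left(-1\right) \left(- \frac{69575}{98}\right) = \frac{69575}{98}$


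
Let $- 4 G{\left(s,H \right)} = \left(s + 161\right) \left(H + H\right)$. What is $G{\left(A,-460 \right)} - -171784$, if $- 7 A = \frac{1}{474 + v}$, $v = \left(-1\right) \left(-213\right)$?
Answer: $\frac{1004186296}{4809} \approx 2.0881 \cdot 10^{5}$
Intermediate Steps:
$v = 213$
$A = - \frac{1}{4809}$ ($A = - \frac{1}{7 \left(474 + 213\right)} = - \frac{1}{7 \cdot 687} = \left(- \frac{1}{7}\right) \frac{1}{687} = - \frac{1}{4809} \approx -0.00020794$)
$G{\left(s,H \right)} = - \frac{H \left(161 + s\right)}{2}$ ($G{\left(s,H \right)} = - \frac{\left(s + 161\right) \left(H + H\right)}{4} = - \frac{\left(161 + s\right) 2 H}{4} = - \frac{2 H \left(161 + s\right)}{4} = - \frac{H \left(161 + s\right)}{2}$)
$G{\left(A,-460 \right)} - -171784 = \left(- \frac{1}{2}\right) \left(-460\right) \left(161 - \frac{1}{4809}\right) - -171784 = \left(- \frac{1}{2}\right) \left(-460\right) \frac{774248}{4809} + 171784 = \frac{178077040}{4809} + 171784 = \frac{1004186296}{4809}$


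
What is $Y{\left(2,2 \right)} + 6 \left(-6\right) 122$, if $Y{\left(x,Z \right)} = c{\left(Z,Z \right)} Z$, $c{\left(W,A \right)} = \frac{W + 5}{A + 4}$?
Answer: $- \frac{13169}{3} \approx -4389.7$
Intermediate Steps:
$c{\left(W,A \right)} = \frac{5 + W}{4 + A}$
$Y{\left(x,Z \right)} = \frac{Z \left(5 + Z\right)}{4 + Z}$ ($Y{\left(x,Z \right)} = \frac{5 + Z}{4 + Z} Z = \frac{Z \left(5 + Z\right)}{4 + Z}$)
$Y{\left(2,2 \right)} + 6 \left(-6\right) 122 = \frac{2 \left(5 + 2\right)}{4 + 2} + 6 \left(-6\right) 122 = 2 \cdot \frac{1}{6} \cdot 7 - 4392 = \frac{7}{3} - 4392 = - \frac{13169}{3}$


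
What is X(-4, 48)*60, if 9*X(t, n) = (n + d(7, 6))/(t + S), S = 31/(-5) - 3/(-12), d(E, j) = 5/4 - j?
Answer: -17300/597 ≈ -28.978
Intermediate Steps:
d(E, j) = 5/4 - j (d(E, j) = 5*(1/4) - j = 5/4 - j)
S = -119/20 (S = 31*(-1/5) - 3*(-1/12) = -31/5 + 1/4 = -119/20 ≈ -5.9500)
X(t, n) = (-19/4 + n)/(9*(-119/20 + t)) (X(t, n) = ((n + (5/4 - 1*6))/(t - 119/20))/9 = ((n + (5/4 - 6))/(-119/20 + t))/9 = ((n - 19/4)/(-119/20 + t))/9 = ((-19/4 + n)/(-119/20 + t))/9 = (-19/4 + n)/(9*(-119/20 + t)))
X(-4, 48)*60 = (5*(-19 + 4*48)/(9*(-119 + 20*(-4))))*60 = (5*(-19 + 192)/(9*(-119 - 80)))*60 = ((5/9)*173/(-199))*60 = ((5/9)*(-1/199)*173)*60 = -865/1791*60 = -17300/597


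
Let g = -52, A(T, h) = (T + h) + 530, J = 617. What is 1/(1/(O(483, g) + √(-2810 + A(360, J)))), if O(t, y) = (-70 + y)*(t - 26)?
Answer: -55754 + I*√1303 ≈ -55754.0 + 36.097*I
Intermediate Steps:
A(T, h) = 530 + T + h
O(t, y) = (-70 + y)*(-26 + t)
1/(1/(O(483, g) + √(-2810 + A(360, J)))) = 1/(1/((1820 - 70*483 - 26*(-52) + 483*(-52)) + √(-2810 + (530 + 360 + 617)))) = 1/(1/((1820 - 33810 + 1352 - 25116) + √(-2810 + 1507))) = 1/(1/(-55754 + √(-1303))) = 1/(1/(-55754 + I*√1303)) = -55754 + I*√1303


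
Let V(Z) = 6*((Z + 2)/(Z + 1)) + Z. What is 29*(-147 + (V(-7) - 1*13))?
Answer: -4698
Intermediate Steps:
V(Z) = Z + 6*(2 + Z)/(1 + Z) (V(Z) = 6*((2 + Z)/(1 + Z)) + Z = 6*(2 + Z)/(1 + Z) + Z = Z + 6*(2 + Z)/(1 + Z))
29*(-147 + (V(-7) - 1*13)) = 29*(-147 + ((12 + (-7)² + 7*(-7))/(1 - 7) - 1*13)) = 29*(-147 + ((12 + 49 - 49)/(-6) - 13)) = 29*(-147 + (-⅙*12 - 13)) = 29*(-147 + (-2 - 13)) = 29*(-147 - 15) = 29*(-162) = -4698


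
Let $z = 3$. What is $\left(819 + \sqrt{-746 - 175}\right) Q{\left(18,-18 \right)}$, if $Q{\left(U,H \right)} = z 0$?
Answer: $0$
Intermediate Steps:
$Q{\left(U,H \right)} = 0$ ($Q{\left(U,H \right)} = 3 \cdot 0 = 0$)
$\left(819 + \sqrt{-746 - 175}\right) Q{\left(18,-18 \right)} = \left(819 + \sqrt{-746 - 175}\right) 0 = \left(819 + \sqrt{-921}\right) 0 = \left(819 + i \sqrt{921}\right) 0 = 0$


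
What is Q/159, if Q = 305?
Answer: 305/159 ≈ 1.9182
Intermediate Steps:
Q/159 = 305/159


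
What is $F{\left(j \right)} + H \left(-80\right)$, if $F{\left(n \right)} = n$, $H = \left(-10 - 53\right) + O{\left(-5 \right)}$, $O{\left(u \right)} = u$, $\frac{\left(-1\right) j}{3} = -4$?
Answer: $5452$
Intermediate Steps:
$j = 12$ ($j = \left(-3\right) \left(-4\right) = 12$)
$H = -68$ ($H = \left(-10 - 53\right) - 5 = -63 - 5 = -68$)
$F{\left(j \right)} + H \left(-80\right) = 12 - -5440 = 12 + 5440 = 5452$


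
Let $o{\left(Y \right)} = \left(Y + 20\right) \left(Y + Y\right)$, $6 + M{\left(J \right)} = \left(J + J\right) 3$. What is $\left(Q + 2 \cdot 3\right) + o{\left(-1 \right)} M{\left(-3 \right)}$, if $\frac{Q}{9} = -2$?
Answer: $900$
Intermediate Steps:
$Q = -18$ ($Q = 9 \left(-2\right) = -18$)
$M{\left(J \right)} = -6 + 6 J$ ($M{\left(J \right)} = -6 + \left(J + J\right) 3 = -6 + 2 J 3 = -6 + 6 J$)
$o{\left(Y \right)} = 2 Y \left(20 + Y\right)$ ($o{\left(Y \right)} = \left(20 + Y\right) 2 Y = 2 Y \left(20 + Y\right)$)
$\left(Q + 2 \cdot 3\right) + o{\left(-1 \right)} M{\left(-3 \right)} = \left(-18 + 2 \cdot 3\right) + 2 \left(-1\right) \left(20 - 1\right) \left(-6 + 6 \left(-3\right)\right) = \left(-18 + 6\right) + 2 \left(-1\right) 19 \left(-6 - 18\right) = -12 - -912 = -12 + 912 = 900$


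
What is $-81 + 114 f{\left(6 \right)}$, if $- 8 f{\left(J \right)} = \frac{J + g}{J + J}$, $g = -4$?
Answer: $- \frac{667}{8} \approx -83.375$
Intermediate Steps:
$f{\left(J \right)} = - \frac{-4 + J}{16 J}$ ($f{\left(J \right)} = - \frac{\left(J - 4\right) \frac{1}{J + J}}{8} = - \frac{\left(-4 + J\right) \frac{1}{2 J}}{8} = - \frac{\frac{1}{2} \frac{1}{J} \left(-4 + J\right)}{8} = - \frac{-4 + J}{16 J}$)
$-81 + 114 f{\left(6 \right)} = -81 + 114 \frac{4 - 6}{16 \cdot 6} = -81 + 114 \cdot \frac{1}{16} \cdot \frac{1}{6} \left(4 - 6\right) = -81 + 114 \cdot \frac{1}{16} \cdot \frac{1}{6} \left(-2\right) = -81 + 114 \left(- \frac{1}{48}\right) = -81 - \frac{19}{8} = - \frac{667}{8}$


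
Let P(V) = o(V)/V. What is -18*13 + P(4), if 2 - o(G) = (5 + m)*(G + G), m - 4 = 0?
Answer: -503/2 ≈ -251.50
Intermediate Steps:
m = 4 (m = 4 + 0 = 4)
o(G) = 2 - 18*G (o(G) = 2 - (5 + 4)*(G + G) = 2 - 9*2*G = 2 - 18*G)
P(V) = (2 - 18*V)/V
-18*13 + P(4) = -18*13 + (-18 + 2/4) = -234 + (-18 + 2*(¼)) = -234 + (-18 + ½) = -234 - 35/2 = -503/2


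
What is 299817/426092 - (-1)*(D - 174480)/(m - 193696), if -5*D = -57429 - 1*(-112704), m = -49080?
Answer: 37960837803/25861227848 ≈ 1.4679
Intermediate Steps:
D = -11055 (D = -(-57429 - 1*(-112704))/5 = -(-57429 + 112704)/5 = -⅕*55275 = -11055)
299817/426092 - (-1)*(D - 174480)/(m - 193696) = 299817/426092 - (-1)*(-11055 - 174480)/(-49080 - 193696) = 299817*(1/426092) - (-1)*(-185535/(-242776)) = 299817/426092 - (-1)*(-185535*(-1/242776)) = 299817/426092 - (-1)*185535/242776 = 299817/426092 - 1*(-185535/242776) = 299817/426092 + 185535/242776 = 37960837803/25861227848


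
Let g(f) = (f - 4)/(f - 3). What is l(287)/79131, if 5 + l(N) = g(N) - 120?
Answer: -903/576236 ≈ -0.0015671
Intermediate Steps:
g(f) = (-4 + f)/(-3 + f)
l(N) = -125 + (-4 + N)/(-3 + N) (l(N) = -5 + ((-4 + N)/(-3 + N) - 120) = -5 + (-120 + (-4 + N)/(-3 + N)) = -125 + (-4 + N)/(-3 + N))
l(287)/79131 = ((371 - 124*287)/(-3 + 287))/79131 = ((371 - 35588)/284)*(1/79131) = ((1/284)*(-35217))*(1/79131) = -35217/284*1/79131 = -903/576236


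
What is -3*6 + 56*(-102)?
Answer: -5730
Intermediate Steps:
-3*6 + 56*(-102) = -18 - 5712 = -5730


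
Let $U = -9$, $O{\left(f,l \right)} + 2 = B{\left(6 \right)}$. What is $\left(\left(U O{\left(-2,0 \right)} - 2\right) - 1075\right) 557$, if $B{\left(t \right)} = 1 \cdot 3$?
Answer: $-604902$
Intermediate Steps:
$B{\left(t \right)} = 3$
$O{\left(f,l \right)} = 1$ ($O{\left(f,l \right)} = -2 + 3 = 1$)
$\left(\left(U O{\left(-2,0 \right)} - 2\right) - 1075\right) 557 = \left(\left(\left(-9\right) 1 - 2\right) - 1075\right) 557 = \left(\left(-9 - 2\right) - 1075\right) 557 = \left(-11 - 1075\right) 557 = \left(-1086\right) 557 = -604902$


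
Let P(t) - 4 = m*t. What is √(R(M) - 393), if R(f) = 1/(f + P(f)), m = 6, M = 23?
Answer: 2*I*√2674815/165 ≈ 19.824*I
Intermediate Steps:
P(t) = 4 + 6*t
R(f) = 1/(4 + 7*f) (R(f) = 1/(f + (4 + 6*f)) = 1/(4 + 7*f))
√(R(M) - 393) = √(1/(4 + 7*23) - 393) = √(1/(4 + 161) - 393) = √(1/165 - 393) = √(-64844/165) = 2*I*√2674815/165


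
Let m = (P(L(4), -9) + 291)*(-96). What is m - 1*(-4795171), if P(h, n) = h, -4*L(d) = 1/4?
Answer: 4767241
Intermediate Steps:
L(d) = -1/16 (L(d) = -1/(4*4) = -¼*¼ = -1/16)
m = -27930 (m = (-1/16 + 291)*(-96) = (4655/16)*(-96) = -27930)
m - 1*(-4795171) = -27930 - 1*(-4795171) = -27930 + 4795171 = 4767241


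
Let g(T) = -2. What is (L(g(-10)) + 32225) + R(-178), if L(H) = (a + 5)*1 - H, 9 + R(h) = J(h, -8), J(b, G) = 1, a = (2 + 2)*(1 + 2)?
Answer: 32236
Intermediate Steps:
a = 12 (a = 4*3 = 12)
R(h) = -8 (R(h) = -9 + 1 = -8)
L(H) = 17 - H (L(H) = (12 + 5)*1 - H = 17*1 - H = 17 - H)
(L(g(-10)) + 32225) + R(-178) = ((17 - 1*(-2)) + 32225) - 8 = ((17 + 2) + 32225) - 8 = (19 + 32225) - 8 = 32244 - 8 = 32236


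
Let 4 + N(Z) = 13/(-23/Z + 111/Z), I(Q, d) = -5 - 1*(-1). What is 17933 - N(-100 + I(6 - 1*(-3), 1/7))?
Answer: 197476/11 ≈ 17952.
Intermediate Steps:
I(Q, d) = -4 (I(Q, d) = -5 + 1 = -4)
N(Z) = -4 + 13*Z/88 (N(Z) = -4 + 13/(-23/Z + 111/Z) = -4 + 13/((88/Z)) = -4 + 13*(Z/88) = -4 + 13*Z/88)
17933 - N(-100 + I(6 - 1*(-3), 1/7)) = 17933 - (-4 + 13*(-100 - 4)/88) = 17933 - (-4 + (13/88)*(-104)) = 17933 - (-4 - 169/11) = 17933 - 1*(-213/11) = 17933 + 213/11 = 197476/11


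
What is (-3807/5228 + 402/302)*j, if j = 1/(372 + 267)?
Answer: 158657/168148164 ≈ 0.00094355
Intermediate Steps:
j = 1/639 ≈ 0.0015649
(-3807/5228 + 402/302)*j = (-3807/5228 + 402/302)*(1/639) = (-3807*1/5228 + 402*(1/302))*(1/639) = (-3807/5228 + 201/151)*(1/639) = (475971/789428)*(1/639) = 158657/168148164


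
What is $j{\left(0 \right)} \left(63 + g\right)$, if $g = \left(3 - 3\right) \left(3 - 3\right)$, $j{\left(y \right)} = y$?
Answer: $0$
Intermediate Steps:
$g = 0$ ($g = 0 \cdot 0 = 0$)
$j{\left(0 \right)} \left(63 + g\right) = 0 \left(63 + 0\right) = 0 \cdot 63 = 0$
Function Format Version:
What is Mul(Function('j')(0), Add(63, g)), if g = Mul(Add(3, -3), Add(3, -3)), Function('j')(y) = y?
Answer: 0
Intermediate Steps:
g = 0 (g = Mul(0, 0) = 0)
Mul(Function('j')(0), Add(63, g)) = Mul(0, Add(63, 0)) = Mul(0, 63) = 0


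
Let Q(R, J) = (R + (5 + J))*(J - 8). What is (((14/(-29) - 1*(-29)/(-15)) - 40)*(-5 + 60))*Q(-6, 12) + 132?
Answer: -8918800/87 ≈ -1.0252e+5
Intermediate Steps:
Q(R, J) = (-8 + J)*(5 + J + R) (Q(R, J) = (5 + J + R)*(-8 + J) = (-8 + J)*(5 + J + R))
(((14/(-29) - 1*(-29)/(-15)) - 40)*(-5 + 60))*Q(-6, 12) + 132 = (((14/(-29) - 1*(-29)/(-15)) - 40)*(-5 + 60))*(-40 + 12**2 - 8*(-6) - 3*12 + 12*(-6)) + 132 = (((14*(-1/29) + 29*(-1/15)) - 40)*55)*(-40 + 144 + 48 - 36 - 72) + 132 = (((-14/29 - 29/15) - 40)*55)*44 + 132 = ((-1051/435 - 40)*55)*44 + 132 = -18451/435*55*44 + 132 = -202961/87*44 + 132 = -8930284/87 + 132 = -8918800/87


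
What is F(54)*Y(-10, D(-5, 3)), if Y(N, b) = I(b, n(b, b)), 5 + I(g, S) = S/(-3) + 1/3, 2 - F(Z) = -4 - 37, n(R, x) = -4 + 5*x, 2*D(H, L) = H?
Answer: 215/6 ≈ 35.833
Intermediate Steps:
D(H, L) = H/2
F(Z) = 43 (F(Z) = 2 - (-4 - 37) = 2 - 1*(-41) = 2 + 41 = 43)
I(g, S) = -14/3 - S/3 (I(g, S) = -5 + (S/(-3) + 1/3) = -5 + (S*(-⅓) + 1*(⅓)) = -5 + (-S/3 + ⅓) = -5 + (⅓ - S/3) = -14/3 - S/3)
Y(N, b) = -10/3 - 5*b/3 (Y(N, b) = -14/3 - (-4 + 5*b)/3 = -14/3 + (4/3 - 5*b/3) = -10/3 - 5*b/3)
F(54)*Y(-10, D(-5, 3)) = 43*(-10/3 - 5*(-5)/6) = 43*(-10/3 - 5/3*(-5/2)) = 43*(-10/3 + 25/6) = 43*(⅚) = 215/6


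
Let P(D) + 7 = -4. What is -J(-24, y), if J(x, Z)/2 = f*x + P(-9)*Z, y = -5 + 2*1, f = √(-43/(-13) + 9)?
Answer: -66 + 192*√130/13 ≈ 102.40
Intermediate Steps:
P(D) = -11 (P(D) = -7 - 4 = -11)
f = 4*√130/13 (f = √(-43*(-1/13) + 9) = √(43/13 + 9) = √(160/13) = 4*√130/13 ≈ 3.5082)
y = -3 (y = -5 + 2 = -3)
J(x, Z) = -22*Z + 8*x*√130/13 (J(x, Z) = 2*((4*√130/13)*x - 11*Z) = 2*(4*x*√130/13 - 11*Z) = 2*(-11*Z + 4*x*√130/13) = -22*Z + 8*x*√130/13)
-J(-24, y) = -(-22*(-3) + (8/13)*(-24)*√130) = -(66 - 192*√130/13) = -66 + 192*√130/13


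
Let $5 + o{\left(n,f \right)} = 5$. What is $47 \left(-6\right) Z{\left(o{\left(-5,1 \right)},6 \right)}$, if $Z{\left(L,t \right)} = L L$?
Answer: $0$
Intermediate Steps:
$o{\left(n,f \right)} = 0$ ($o{\left(n,f \right)} = -5 + 5 = 0$)
$Z{\left(L,t \right)} = L^{2}$
$47 \left(-6\right) Z{\left(o{\left(-5,1 \right)},6 \right)} = 47 \left(-6\right) 0^{2} = \left(-282\right) 0 = 0$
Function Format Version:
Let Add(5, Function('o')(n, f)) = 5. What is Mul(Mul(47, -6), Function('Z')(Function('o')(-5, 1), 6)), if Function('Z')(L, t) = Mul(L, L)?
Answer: 0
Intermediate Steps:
Function('o')(n, f) = 0 (Function('o')(n, f) = Add(-5, 5) = 0)
Function('Z')(L, t) = Pow(L, 2)
Mul(Mul(47, -6), Function('Z')(Function('o')(-5, 1), 6)) = Mul(Mul(47, -6), Pow(0, 2)) = Mul(-282, 0) = 0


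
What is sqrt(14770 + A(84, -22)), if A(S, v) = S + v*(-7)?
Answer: 4*sqrt(938) ≈ 122.51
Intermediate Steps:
A(S, v) = S - 7*v
sqrt(14770 + A(84, -22)) = sqrt(14770 + (84 - 7*(-22))) = sqrt(14770 + (84 + 154)) = sqrt(14770 + 238) = sqrt(15008) = 4*sqrt(938)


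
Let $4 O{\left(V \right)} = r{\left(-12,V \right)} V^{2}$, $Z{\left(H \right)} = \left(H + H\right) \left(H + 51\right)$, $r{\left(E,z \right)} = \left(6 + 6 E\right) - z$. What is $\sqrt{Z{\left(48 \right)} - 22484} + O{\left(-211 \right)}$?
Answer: $\frac{6455545}{4} + 2 i \sqrt{3245} \approx 1.6139 \cdot 10^{6} + 113.93 i$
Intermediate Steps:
$r{\left(E,z \right)} = 6 - z + 6 E$
$Z{\left(H \right)} = 2 H \left(51 + H\right)$
$O{\left(V \right)} = \frac{V^{2} \left(-66 - V\right)}{4}$ ($O{\left(V \right)} = \frac{\left(6 - V + 6 \left(-12\right)\right) V^{2}}{4} = \frac{\left(6 - V - 72\right) V^{2}}{4} = \frac{\left(-66 - V\right) V^{2}}{4} = \frac{V^{2} \left(-66 - V\right)}{4}$)
$\sqrt{Z{\left(48 \right)} - 22484} + O{\left(-211 \right)} = \sqrt{2 \cdot 48 \left(51 + 48\right) - 22484} + \frac{\left(-211\right)^{2} \left(-66 - -211\right)}{4} = \sqrt{2 \cdot 48 \cdot 99 - 22484} + \frac{1}{4} \cdot 44521 \left(-66 + 211\right) = \sqrt{9504 - 22484} + \frac{1}{4} \cdot 44521 \cdot 145 = \sqrt{-12980} + \frac{6455545}{4} = 2 i \sqrt{3245} + \frac{6455545}{4} = \frac{6455545}{4} + 2 i \sqrt{3245}$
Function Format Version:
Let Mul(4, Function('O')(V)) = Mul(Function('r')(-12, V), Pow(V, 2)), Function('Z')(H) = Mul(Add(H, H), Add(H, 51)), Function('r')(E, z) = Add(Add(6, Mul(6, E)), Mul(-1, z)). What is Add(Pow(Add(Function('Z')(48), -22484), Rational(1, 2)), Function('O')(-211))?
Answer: Add(Rational(6455545, 4), Mul(2, I, Pow(3245, Rational(1, 2)))) ≈ Add(1.6139e+6, Mul(113.93, I))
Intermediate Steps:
Function('r')(E, z) = Add(6, Mul(-1, z), Mul(6, E))
Function('Z')(H) = Mul(2, H, Add(51, H)) (Function('Z')(H) = Mul(Mul(2, H), Add(51, H)) = Mul(2, H, Add(51, H)))
Function('O')(V) = Mul(Rational(1, 4), Pow(V, 2), Add(-66, Mul(-1, V))) (Function('O')(V) = Mul(Rational(1, 4), Mul(Add(6, Mul(-1, V), Mul(6, -12)), Pow(V, 2))) = Mul(Rational(1, 4), Mul(Add(6, Mul(-1, V), -72), Pow(V, 2))) = Mul(Rational(1, 4), Mul(Add(-66, Mul(-1, V)), Pow(V, 2))) = Mul(Rational(1, 4), Mul(Pow(V, 2), Add(-66, Mul(-1, V)))) = Mul(Rational(1, 4), Pow(V, 2), Add(-66, Mul(-1, V))))
Add(Pow(Add(Function('Z')(48), -22484), Rational(1, 2)), Function('O')(-211)) = Add(Pow(Add(Mul(2, 48, Add(51, 48)), -22484), Rational(1, 2)), Mul(Rational(1, 4), Pow(-211, 2), Add(-66, Mul(-1, -211)))) = Add(Pow(Add(Mul(2, 48, 99), -22484), Rational(1, 2)), Mul(Rational(1, 4), 44521, Add(-66, 211))) = Add(Pow(Add(9504, -22484), Rational(1, 2)), Mul(Rational(1, 4), 44521, 145)) = Add(Pow(-12980, Rational(1, 2)), Rational(6455545, 4)) = Add(Mul(2, I, Pow(3245, Rational(1, 2))), Rational(6455545, 4)) = Add(Rational(6455545, 4), Mul(2, I, Pow(3245, Rational(1, 2))))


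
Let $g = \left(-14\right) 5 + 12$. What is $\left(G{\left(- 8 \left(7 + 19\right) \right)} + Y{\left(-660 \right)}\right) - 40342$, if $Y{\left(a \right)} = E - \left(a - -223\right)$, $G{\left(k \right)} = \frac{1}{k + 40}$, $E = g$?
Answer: $- \frac{6713785}{168} \approx -39963.0$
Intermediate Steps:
$g = -58$ ($g = -70 + 12 = -58$)
$E = -58$
$G{\left(k \right)} = \frac{1}{40 + k}$
$Y{\left(a \right)} = -281 - a$ ($Y{\left(a \right)} = -58 - \left(a - -223\right) = -58 - \left(a + 223\right) = -58 - \left(223 + a\right) = -281 - a$)
$\left(G{\left(- 8 \left(7 + 19\right) \right)} + Y{\left(-660 \right)}\right) - 40342 = \left(\frac{1}{40 - 8 \left(7 + 19\right)} - -379\right) - 40342 = \left(\frac{1}{40 - 208} + \left(-281 + 660\right)\right) - 40342 = \left(\frac{1}{40 - 208} + 379\right) - 40342 = \left(\frac{1}{-168} + 379\right) - 40342 = \left(- \frac{1}{168} + 379\right) - 40342 = \frac{63671}{168} - 40342 = - \frac{6713785}{168}$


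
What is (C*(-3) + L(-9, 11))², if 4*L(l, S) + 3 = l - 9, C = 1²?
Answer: 1089/16 ≈ 68.063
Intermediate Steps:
C = 1
L(l, S) = -3 + l/4 (L(l, S) = -¾ + (l - 9)/4 = -¾ + (-9 + l)/4 = -¾ + (-9/4 + l/4) = -3 + l/4)
(C*(-3) + L(-9, 11))² = (1*(-3) + (-3 + (¼)*(-9)))² = (-3 + (-3 - 9/4))² = (-3 - 21/4)² = (-33/4)² = 1089/16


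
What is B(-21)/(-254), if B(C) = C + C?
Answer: 21/127 ≈ 0.16535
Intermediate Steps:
B(C) = 2*C
B(-21)/(-254) = (2*(-21))/(-254) = -42*(-1/254) = 21/127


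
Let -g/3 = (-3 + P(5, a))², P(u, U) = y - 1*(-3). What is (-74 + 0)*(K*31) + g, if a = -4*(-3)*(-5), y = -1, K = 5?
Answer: -11473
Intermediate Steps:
a = -60 (a = 12*(-5) = -60)
P(u, U) = 2 (P(u, U) = -1 - 1*(-3) = -1 + 3 = 2)
g = -3 (g = -3*(-3 + 2)² = -3*(-1)² = -3*1 = -3)
(-74 + 0)*(K*31) + g = (-74 + 0)*(5*31) - 3 = -74*155 - 3 = -11470 - 3 = -11473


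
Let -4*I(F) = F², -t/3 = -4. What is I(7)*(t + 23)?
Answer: -1715/4 ≈ -428.75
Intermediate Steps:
t = 12 (t = -3*(-4) = 12)
I(F) = -F²/4
I(7)*(t + 23) = (-¼*7²)*(12 + 23) = -¼*49*35 = -49/4*35 = -1715/4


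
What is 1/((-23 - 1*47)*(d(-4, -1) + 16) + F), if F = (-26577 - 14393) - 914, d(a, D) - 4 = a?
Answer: -1/43004 ≈ -2.3254e-5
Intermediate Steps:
d(a, D) = 4 + a
F = -41884 (F = -40970 - 914 = -41884)
1/((-23 - 1*47)*(d(-4, -1) + 16) + F) = 1/((-23 - 1*47)*((4 - 4) + 16) - 41884) = 1/((-23 - 47)*(0 + 16) - 41884) = 1/(-70*16 - 41884) = 1/(-1120 - 41884) = 1/(-43004) = -1/43004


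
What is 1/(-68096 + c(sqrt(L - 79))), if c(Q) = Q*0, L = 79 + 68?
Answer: -1/68096 ≈ -1.4685e-5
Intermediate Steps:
L = 147
c(Q) = 0
1/(-68096 + c(sqrt(L - 79))) = 1/(-68096 + 0) = 1/(-68096) = -1/68096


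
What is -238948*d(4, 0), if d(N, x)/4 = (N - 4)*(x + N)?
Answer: 0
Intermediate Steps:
d(N, x) = 4*(-4 + N)*(N + x) (d(N, x) = 4*((N - 4)*(x + N)) = 4*((-4 + N)*(N + x)) = 4*(-4 + N)*(N + x))
-238948*d(4, 0) = -238948*(-16*4 - 16*0 + 4*4² + 4*4*0) = -238948*(-64 + 0 + 4*16 + 0) = -238948*(-64 + 0 + 64 + 0) = -238948*0 = 0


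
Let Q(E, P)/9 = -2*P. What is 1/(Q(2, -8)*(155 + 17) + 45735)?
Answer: 1/70503 ≈ 1.4184e-5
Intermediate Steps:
Q(E, P) = -18*P (Q(E, P) = 9*(-2*P) = -18*P)
1/(Q(2, -8)*(155 + 17) + 45735) = 1/((-18*(-8))*(155 + 17) + 45735) = 1/(144*172 + 45735) = 1/(24768 + 45735) = 1/70503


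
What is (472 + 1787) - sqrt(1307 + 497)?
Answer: 2259 - 2*sqrt(451) ≈ 2216.5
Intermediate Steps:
(472 + 1787) - sqrt(1307 + 497) = 2259 - sqrt(1804) = 2259 - 2*sqrt(451)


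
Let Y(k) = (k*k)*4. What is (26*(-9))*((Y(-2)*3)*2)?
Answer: -22464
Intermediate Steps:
Y(k) = 4*k**2 (Y(k) = k**2*4 = 4*k**2)
(26*(-9))*((Y(-2)*3)*2) = (26*(-9))*(((4*(-2)**2)*3)*2) = -234*(4*4)*3*2 = -234*16*3*2 = -11232*2 = -234*96 = -22464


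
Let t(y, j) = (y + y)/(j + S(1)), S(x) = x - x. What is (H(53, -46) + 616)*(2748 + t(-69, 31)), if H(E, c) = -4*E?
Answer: 34360200/31 ≈ 1.1084e+6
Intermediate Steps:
S(x) = 0
t(y, j) = 2*y/j (t(y, j) = (y + y)/(j + 0) = (2*y)/j = 2*y/j)
(H(53, -46) + 616)*(2748 + t(-69, 31)) = (-4*53 + 616)*(2748 + 2*(-69)/31) = (-212 + 616)*(2748 + 2*(-69)*(1/31)) = 404*(2748 - 138/31) = 404*(85050/31) = 34360200/31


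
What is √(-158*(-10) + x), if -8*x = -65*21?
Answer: √28010/4 ≈ 41.840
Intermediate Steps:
x = 1365/8 (x = -(-65)*21/8 = -⅛*(-1365) = 1365/8 ≈ 170.63)
√(-158*(-10) + x) = √(-158*(-10) + 1365/8) = √(1580 + 1365/8) = √(14005/8) = √28010/4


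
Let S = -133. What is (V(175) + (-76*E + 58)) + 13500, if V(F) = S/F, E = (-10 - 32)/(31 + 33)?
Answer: 2721423/200 ≈ 13607.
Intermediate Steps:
E = -21/32 (E = -42/64 = -42*1/64 = -21/32 ≈ -0.65625)
V(F) = -133/F
(V(175) + (-76*E + 58)) + 13500 = (-133/175 + (-76*(-21/32) + 58)) + 13500 = (-133*1/175 + (399/8 + 58)) + 13500 = (-19/25 + 863/8) + 13500 = 21423/200 + 13500 = 2721423/200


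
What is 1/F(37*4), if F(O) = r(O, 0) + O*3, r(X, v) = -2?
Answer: 1/442 ≈ 0.0022624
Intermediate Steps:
F(O) = -2 + 3*O (F(O) = -2 + O*3 = -2 + 3*O)
1/F(37*4) = 1/(-2 + 3*(37*4)) = 1/(-2 + 3*148) = 1/(-2 + 444) = 1/442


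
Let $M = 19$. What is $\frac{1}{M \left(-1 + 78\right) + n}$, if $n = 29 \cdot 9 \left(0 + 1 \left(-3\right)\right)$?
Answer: $\frac{1}{680} \approx 0.0014706$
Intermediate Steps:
$n = -783$ ($n = 261 \left(0 - 3\right) = 261 \left(-3\right) = -783$)
$\frac{1}{M \left(-1 + 78\right) + n} = \frac{1}{19 \left(-1 + 78\right) - 783} = \frac{1}{19 \cdot 77 - 783} = \frac{1}{1463 - 783} = \frac{1}{680}$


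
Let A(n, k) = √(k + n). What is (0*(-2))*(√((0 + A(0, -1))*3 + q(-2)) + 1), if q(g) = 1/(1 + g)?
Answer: 0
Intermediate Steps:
(0*(-2))*(√((0 + A(0, -1))*3 + q(-2)) + 1) = (0*(-2))*(√((0 + √(-1 + 0))*3 + 1/(1 - 2)) + 1) = 0*(√((0 + √(-1))*3 + 1/(-1)) + 1) = 0*(√((0 + I)*3 - 1) + 1) = 0*(√(I*3 - 1) + 1) = 0*(√(3*I - 1) + 1) = 0*(√(-1 + 3*I) + 1) = 0*(1 + √(-1 + 3*I)) = 0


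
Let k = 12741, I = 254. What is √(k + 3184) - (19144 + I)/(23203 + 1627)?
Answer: -9699/12415 + 35*√13 ≈ 125.41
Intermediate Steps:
√(k + 3184) - (19144 + I)/(23203 + 1627) = √(12741 + 3184) - (19144 + 254)/(23203 + 1627) = √15925 - 19398/24830 = 35*√13 - 19398/24830 = 35*√13 - 1*9699/12415 = 35*√13 - 9699/12415 = -9699/12415 + 35*√13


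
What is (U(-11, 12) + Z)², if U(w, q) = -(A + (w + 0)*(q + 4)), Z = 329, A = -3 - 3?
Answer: 261121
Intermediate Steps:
A = -6
U(w, q) = 6 - w*(4 + q) (U(w, q) = -(-6 + (w + 0)*(q + 4)) = -(-6 + w*(4 + q)) = 6 - w*(4 + q))
(U(-11, 12) + Z)² = ((6 - 4*(-11) - 1*12*(-11)) + 329)² = ((6 + 44 + 132) + 329)² = (182 + 329)² = 511² = 261121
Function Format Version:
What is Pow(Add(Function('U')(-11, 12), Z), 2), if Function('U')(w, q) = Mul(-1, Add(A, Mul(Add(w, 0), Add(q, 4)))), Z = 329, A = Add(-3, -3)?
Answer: 261121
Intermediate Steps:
A = -6
Function('U')(w, q) = Add(6, Mul(-1, w, Add(4, q))) (Function('U')(w, q) = Mul(-1, Add(-6, Mul(Add(w, 0), Add(q, 4)))) = Mul(-1, Add(-6, Mul(w, Add(4, q)))) = Add(6, Mul(-1, w, Add(4, q))))
Pow(Add(Function('U')(-11, 12), Z), 2) = Pow(Add(Add(6, Mul(-4, -11), Mul(-1, 12, -11)), 329), 2) = Pow(Add(Add(6, 44, 132), 329), 2) = Pow(Add(182, 329), 2) = Pow(511, 2) = 261121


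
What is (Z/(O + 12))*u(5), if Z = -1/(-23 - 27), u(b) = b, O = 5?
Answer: 1/170 ≈ 0.0058824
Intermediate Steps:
Z = 1/50 (Z = -1/(-50) = -1*(-1/50) = 1/50 ≈ 0.020000)
(Z/(O + 12))*u(5) = ((1/50)/(5 + 12))*5 = ((1/50)/17)*5 = ((1/17)*(1/50))*5 = (1/850)*5 = 1/170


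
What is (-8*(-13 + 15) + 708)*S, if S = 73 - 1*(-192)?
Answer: 183380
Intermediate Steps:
S = 265 (S = 73 + 192 = 265)
(-8*(-13 + 15) + 708)*S = (-8*(-13 + 15) + 708)*265 = (-8*2 + 708)*265 = (-16 + 708)*265 = 692*265 = 183380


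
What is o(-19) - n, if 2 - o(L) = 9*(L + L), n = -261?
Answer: 605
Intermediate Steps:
o(L) = 2 - 18*L (o(L) = 2 - 9*(L + L) = 2 - 9*2*L = 2 - 18*L)
o(-19) - n = (2 - 18*(-19)) - 1*(-261) = (2 + 342) + 261 = 344 + 261 = 605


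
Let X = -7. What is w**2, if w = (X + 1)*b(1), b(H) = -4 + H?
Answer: 324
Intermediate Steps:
w = 18 (w = (-7 + 1)*(-4 + 1) = -6*(-3) = 18)
w**2 = 18**2 = 324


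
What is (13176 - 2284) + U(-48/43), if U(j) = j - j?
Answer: 10892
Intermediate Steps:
U(j) = 0
(13176 - 2284) + U(-48/43) = (13176 - 2284) + 0 = 10892 + 0 = 10892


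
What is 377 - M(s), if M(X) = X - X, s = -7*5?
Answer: 377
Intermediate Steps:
s = -35
M(X) = 0
377 - M(s) = 377 - 1*0 = 377 + 0 = 377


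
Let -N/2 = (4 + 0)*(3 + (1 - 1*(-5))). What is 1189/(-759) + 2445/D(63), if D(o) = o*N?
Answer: -805451/382536 ≈ -2.1056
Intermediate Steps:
N = -72 (N = -2*(4 + 0)*(3 + (1 - 1*(-5))) = -8*(3 + (1 + 5)) = -8*(3 + 6) = -8*9 = -2*36 = -72)
D(o) = -72*o (D(o) = o*(-72) = -72*o)
1189/(-759) + 2445/D(63) = 1189/(-759) + 2445/((-72*63)) = 1189*(-1/759) + 2445/(-4536) = -1189/759 + 2445*(-1/4536) = -1189/759 - 815/1512 = -805451/382536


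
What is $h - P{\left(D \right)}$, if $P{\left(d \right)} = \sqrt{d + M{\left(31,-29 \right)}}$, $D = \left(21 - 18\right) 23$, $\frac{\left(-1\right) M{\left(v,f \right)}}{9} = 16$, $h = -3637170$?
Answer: $-3637170 - 5 i \sqrt{3} \approx -3.6372 \cdot 10^{6} - 8.6602 i$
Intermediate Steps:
$M{\left(v,f \right)} = -144$ ($M{\left(v,f \right)} = \left(-9\right) 16 = -144$)
$D = 69$ ($D = 3 \cdot 23 = 69$)
$P{\left(d \right)} = \sqrt{-144 + d}$ ($P{\left(d \right)} = \sqrt{d - 144} = \sqrt{-144 + d}$)
$h - P{\left(D \right)} = -3637170 - \sqrt{-144 + 69} = -3637170 - \sqrt{-75} = -3637170 - 5 i \sqrt{3}$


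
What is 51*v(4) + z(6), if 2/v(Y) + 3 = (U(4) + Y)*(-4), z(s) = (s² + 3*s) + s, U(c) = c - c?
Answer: 1038/19 ≈ 54.632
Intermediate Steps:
U(c) = 0
z(s) = s² + 4*s
v(Y) = 2/(-3 - 4*Y) (v(Y) = 2/(-3 + (0 + Y)*(-4)) = 2/(-3 + Y*(-4)) = 2/(-3 - 4*Y))
51*v(4) + z(6) = 51*(-2/(3 + 4*4)) + 6*(4 + 6) = 51*(-2/(3 + 16)) + 6*10 = 51*(-2/19) + 60 = -102/19 + 60 = 1038/19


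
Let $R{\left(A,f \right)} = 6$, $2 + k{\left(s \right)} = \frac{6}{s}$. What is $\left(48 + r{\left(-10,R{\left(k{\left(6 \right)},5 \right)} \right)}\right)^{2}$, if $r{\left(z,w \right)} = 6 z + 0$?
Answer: $144$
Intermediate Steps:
$k{\left(s \right)} = -2 + \frac{6}{s}$
$r{\left(z,w \right)} = 6 z$
$\left(48 + r{\left(-10,R{\left(k{\left(6 \right)},5 \right)} \right)}\right)^{2} = \left(48 + 6 \left(-10\right)\right)^{2} = \left(48 - 60\right)^{2} = \left(-12\right)^{2} = 144$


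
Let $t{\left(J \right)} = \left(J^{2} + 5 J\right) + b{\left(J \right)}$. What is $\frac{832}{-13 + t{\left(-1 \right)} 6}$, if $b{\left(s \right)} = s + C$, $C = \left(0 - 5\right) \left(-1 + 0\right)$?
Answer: $-64$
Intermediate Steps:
$C = 5$ ($C = \left(-5\right) \left(-1\right) = 5$)
$b{\left(s \right)} = 5 + s$ ($b{\left(s \right)} = s + 5 = 5 + s$)
$t{\left(J \right)} = 5 + J^{2} + 6 J$ ($t{\left(J \right)} = \left(J^{2} + 5 J\right) + \left(5 + J\right) = 5 + J^{2} + 6 J$)
$\frac{832}{-13 + t{\left(-1 \right)} 6} = \frac{832}{-13 + \left(5 + \left(-1\right)^{2} + 6 \left(-1\right)\right) 6} = \frac{832}{-13 + \left(5 + 1 - 6\right) 6} = \frac{832}{-13 + 0 \cdot 6} = \frac{832}{-13 + 0} = \frac{832}{-13} = 832 \left(- \frac{1}{13}\right) = -64$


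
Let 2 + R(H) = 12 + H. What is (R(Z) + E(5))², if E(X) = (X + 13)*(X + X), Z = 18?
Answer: 43264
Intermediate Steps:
E(X) = 2*X*(13 + X) (E(X) = (13 + X)*(2*X) = 2*X*(13 + X))
R(H) = 10 + H (R(H) = -2 + (12 + H) = 10 + H)
(R(Z) + E(5))² = ((10 + 18) + 2*5*(13 + 5))² = (28 + 2*5*18)² = (28 + 180)² = 208² = 43264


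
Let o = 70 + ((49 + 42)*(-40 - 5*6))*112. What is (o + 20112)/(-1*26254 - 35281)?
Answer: 693258/61535 ≈ 11.266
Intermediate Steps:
o = -713370 (o = 70 + (91*(-40 - 30))*112 = 70 + (91*(-70))*112 = 70 - 6370*112 = 70 - 713440 = -713370)
(o + 20112)/(-1*26254 - 35281) = (-713370 + 20112)/(-1*26254 - 35281) = -693258/(-26254 - 35281) = -693258/(-61535) = -693258*(-1/61535) = 693258/61535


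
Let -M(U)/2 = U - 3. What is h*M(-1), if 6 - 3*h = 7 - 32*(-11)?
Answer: -2824/3 ≈ -941.33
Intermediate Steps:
M(U) = 6 - 2*U (M(U) = -2*(U - 3) = -2*(-3 + U) = 6 - 2*U)
h = -353/3 (h = 2 - (7 - 32*(-11))/3 = 2 - (7 + 352)/3 = 2 - ⅓*359 = 2 - 359/3 = -353/3 ≈ -117.67)
h*M(-1) = -353*(6 - 2*(-1))/3 = -353*(6 + 2)/3 = -353/3*8 = -2824/3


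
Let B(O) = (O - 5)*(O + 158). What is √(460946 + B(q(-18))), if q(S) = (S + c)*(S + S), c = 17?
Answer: 4*√29185 ≈ 683.34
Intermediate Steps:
q(S) = 2*S*(17 + S) (q(S) = (S + 17)*(S + S) = (17 + S)*(2*S) = 2*S*(17 + S))
B(O) = (-5 + O)*(158 + O)
√(460946 + B(q(-18))) = √(460946 + (-790 + (2*(-18)*(17 - 18))² + 153*(2*(-18)*(17 - 18)))) = √(460946 + (-790 + (2*(-18)*(-1))² + 153*(2*(-18)*(-1)))) = √(460946 + (-790 + 36² + 153*36)) = √(460946 + (-790 + 1296 + 5508)) = √(460946 + 6014) = √466960 = 4*√29185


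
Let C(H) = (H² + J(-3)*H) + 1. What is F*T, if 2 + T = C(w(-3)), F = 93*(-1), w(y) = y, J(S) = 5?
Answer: 651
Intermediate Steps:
C(H) = 1 + H² + 5*H (C(H) = (H² + 5*H) + 1 = 1 + H² + 5*H)
F = -93
T = -7 (T = -2 + (1 + (-3)² + 5*(-3)) = -2 + (1 + 9 - 15) = -2 - 5 = -7)
F*T = -93*(-7) = 651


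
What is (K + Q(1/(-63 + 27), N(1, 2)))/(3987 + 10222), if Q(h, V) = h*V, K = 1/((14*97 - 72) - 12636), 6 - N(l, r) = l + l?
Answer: -11359/1451449350 ≈ -7.8260e-6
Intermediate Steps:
N(l, r) = 6 - 2*l (N(l, r) = 6 - (l + l) = 6 - 2*l)
K = -1/11350 (K = 1/((1358 - 72) - 12636) = 1/(1286 - 12636) = 1/(-11350) = -1/11350 ≈ -8.8106e-5)
Q(h, V) = V*h
(K + Q(1/(-63 + 27), N(1, 2)))/(3987 + 10222) = (-1/11350 + (6 - 2*1)/(-63 + 27))/(3987 + 10222) = (-1/11350 + (6 - 2)/(-36))/14209 = (-1/11350 + 4*(-1/36))*(1/14209) = (-1/11350 - ⅑)*(1/14209) = -11359/102150*1/14209 = -11359/1451449350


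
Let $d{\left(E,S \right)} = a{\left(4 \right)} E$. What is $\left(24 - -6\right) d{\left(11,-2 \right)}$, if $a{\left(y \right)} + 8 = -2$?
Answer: $-3300$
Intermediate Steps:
$a{\left(y \right)} = -10$ ($a{\left(y \right)} = -8 - 2 = -10$)
$d{\left(E,S \right)} = - 10 E$
$\left(24 - -6\right) d{\left(11,-2 \right)} = \left(24 - -6\right) \left(\left(-10\right) 11\right) = \left(24 + 6\right) \left(-110\right) = 30 \left(-110\right) = -3300$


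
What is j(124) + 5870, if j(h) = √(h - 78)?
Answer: 5870 + √46 ≈ 5876.8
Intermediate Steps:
j(h) = √(-78 + h)
j(124) + 5870 = √(-78 + 124) + 5870 = √46 + 5870 = 5870 + √46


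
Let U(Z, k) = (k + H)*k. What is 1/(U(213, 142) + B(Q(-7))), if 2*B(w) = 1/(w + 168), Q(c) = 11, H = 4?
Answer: 358/7422057 ≈ 4.8235e-5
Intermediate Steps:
U(Z, k) = k*(4 + k) (U(Z, k) = (k + 4)*k = (4 + k)*k = k*(4 + k))
B(w) = 1/(2*(168 + w)) (B(w) = 1/(2*(w + 168)) = 1/(2*(168 + w)))
1/(U(213, 142) + B(Q(-7))) = 1/(142*(4 + 142) + 1/(2*(168 + 11))) = 1/(142*146 + (½)/179) = 1/(20732 + (½)*(1/179)) = 1/(20732 + 1/358) = 1/(7422057/358) = 358/7422057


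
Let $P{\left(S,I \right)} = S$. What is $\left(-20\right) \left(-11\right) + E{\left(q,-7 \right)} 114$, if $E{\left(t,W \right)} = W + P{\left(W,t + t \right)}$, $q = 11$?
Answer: $-1376$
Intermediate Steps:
$E{\left(t,W \right)} = 2 W$ ($E{\left(t,W \right)} = W + W = 2 W$)
$\left(-20\right) \left(-11\right) + E{\left(q,-7 \right)} 114 = \left(-20\right) \left(-11\right) + 2 \left(-7\right) 114 = 220 - 1596 = -1376$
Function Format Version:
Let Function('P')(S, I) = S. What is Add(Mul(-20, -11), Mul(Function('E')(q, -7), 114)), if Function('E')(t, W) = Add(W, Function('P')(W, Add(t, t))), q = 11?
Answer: -1376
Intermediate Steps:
Function('E')(t, W) = Mul(2, W) (Function('E')(t, W) = Add(W, W) = Mul(2, W))
Add(Mul(-20, -11), Mul(Function('E')(q, -7), 114)) = Add(Mul(-20, -11), Mul(Mul(2, -7), 114)) = Add(220, Mul(-14, 114)) = Add(220, -1596) = -1376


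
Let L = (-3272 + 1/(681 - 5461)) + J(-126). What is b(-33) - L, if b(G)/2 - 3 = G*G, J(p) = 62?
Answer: 25783321/4780 ≈ 5394.0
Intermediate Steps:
b(G) = 6 + 2*G² (b(G) = 6 + 2*(G*G) = 6 + 2*G²)
L = -15343801/4780 (L = (-3272 + 1/(681 - 5461)) + 62 = (-3272 + 1/(-4780)) + 62 = (-3272 - 1/4780) + 62 = -15640161/4780 + 62 = -15343801/4780 ≈ -3210.0)
b(-33) - L = (6 + 2*(-33)²) - 1*(-15343801/4780) = (6 + 2*1089) + 15343801/4780 = (6 + 2178) + 15343801/4780 = 2184 + 15343801/4780 = 25783321/4780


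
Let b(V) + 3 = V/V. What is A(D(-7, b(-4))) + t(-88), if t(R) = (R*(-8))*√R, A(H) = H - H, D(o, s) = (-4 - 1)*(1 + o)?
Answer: 1408*I*√22 ≈ 6604.1*I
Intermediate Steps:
b(V) = -2 (b(V) = -3 + V/V = -3 + 1 = -2)
D(o, s) = -5 - 5*o (D(o, s) = -5*(1 + o) = -5 - 5*o)
A(H) = 0
t(R) = -8*R^(3/2) (t(R) = (-8*R)*√R = -8*R^(3/2))
A(D(-7, b(-4))) + t(-88) = 0 - (-1408)*I*√22 = 0 + 1408*I*√22 = 1408*I*√22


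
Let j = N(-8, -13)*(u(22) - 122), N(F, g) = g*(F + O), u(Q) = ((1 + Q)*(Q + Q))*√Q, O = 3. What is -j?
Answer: 7930 - 65780*√22 ≈ -3.0061e+5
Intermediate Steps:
u(Q) = 2*Q^(3/2)*(1 + Q) (u(Q) = ((1 + Q)*(2*Q))*√Q = (2*Q*(1 + Q))*√Q = 2*Q^(3/2)*(1 + Q))
N(F, g) = g*(3 + F) (N(F, g) = g*(F + 3) = g*(3 + F))
j = -7930 + 65780*√22 (j = (-13*(3 - 8))*(2*22^(3/2)*(1 + 22) - 122) = (-13*(-5))*(2*(22*√22)*23 - 122) = 65*(1012*√22 - 122) = 65*(-122 + 1012*√22) = -7930 + 65780*√22 ≈ 3.0061e+5)
-j = -(-7930 + 65780*√22) = 7930 - 65780*√22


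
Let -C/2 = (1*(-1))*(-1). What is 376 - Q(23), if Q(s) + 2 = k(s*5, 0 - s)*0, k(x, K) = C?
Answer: 378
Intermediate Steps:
C = -2 (C = -2*1*(-1)*(-1) = -(-2)*(-1) = -2*1 = -2)
k(x, K) = -2
Q(s) = -2 (Q(s) = -2 - 2*0 = -2 + 0 = -2)
376 - Q(23) = 376 - 1*(-2) = 376 + 2 = 378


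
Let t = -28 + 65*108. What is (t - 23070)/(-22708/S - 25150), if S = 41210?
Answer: 165643595/259113552 ≈ 0.63927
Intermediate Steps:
t = 6992 (t = -28 + 7020 = 6992)
(t - 23070)/(-22708/S - 25150) = (6992 - 23070)/(-22708/41210 - 25150) = -16078/(-22708*1/41210 - 25150) = -16078/(-11354/20605 - 25150) = -16078/(-518227104/20605) = -16078*(-20605/518227104) = 165643595/259113552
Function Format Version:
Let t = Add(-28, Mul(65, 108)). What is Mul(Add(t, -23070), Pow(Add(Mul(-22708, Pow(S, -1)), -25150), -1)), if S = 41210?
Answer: Rational(165643595, 259113552) ≈ 0.63927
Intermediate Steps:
t = 6992 (t = Add(-28, 7020) = 6992)
Mul(Add(t, -23070), Pow(Add(Mul(-22708, Pow(S, -1)), -25150), -1)) = Mul(Add(6992, -23070), Pow(Add(Mul(-22708, Pow(41210, -1)), -25150), -1)) = Mul(-16078, Pow(Add(Mul(-22708, Rational(1, 41210)), -25150), -1)) = Mul(-16078, Pow(Add(Rational(-11354, 20605), -25150), -1)) = Mul(-16078, Pow(Rational(-518227104, 20605), -1)) = Mul(-16078, Rational(-20605, 518227104)) = Rational(165643595, 259113552)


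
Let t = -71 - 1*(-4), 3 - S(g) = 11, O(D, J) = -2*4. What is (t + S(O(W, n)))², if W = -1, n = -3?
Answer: 5625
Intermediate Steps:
O(D, J) = -8
S(g) = -8 (S(g) = 3 - 1*11 = 3 - 11 = -8)
t = -67 (t = -71 + 4 = -67)
(t + S(O(W, n)))² = (-67 - 8)² = (-75)² = 5625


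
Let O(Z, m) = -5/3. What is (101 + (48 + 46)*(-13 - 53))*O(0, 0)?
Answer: 30515/3 ≈ 10172.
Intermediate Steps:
O(Z, m) = -5/3 (O(Z, m) = -5*1/3 = -5/3)
(101 + (48 + 46)*(-13 - 53))*O(0, 0) = (101 + (48 + 46)*(-13 - 53))*(-5/3) = (101 + 94*(-66))*(-5/3) = (101 - 6204)*(-5/3) = -6103*(-5/3) = 30515/3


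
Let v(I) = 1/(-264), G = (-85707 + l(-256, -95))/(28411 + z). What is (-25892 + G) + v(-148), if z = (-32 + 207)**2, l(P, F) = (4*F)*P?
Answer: -100884218333/3896376 ≈ -25892.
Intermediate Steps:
l(P, F) = 4*F*P
z = 30625 (z = 175**2 = 30625)
G = 11573/59036 (G = (-85707 + 4*(-95)*(-256))/(28411 + 30625) = (-85707 + 97280)/59036 = 11573*(1/59036) = 11573/59036 ≈ 0.19603)
v(I) = -1/264
(-25892 + G) + v(-148) = (-25892 + 11573/59036) - 1/264 = -1528548539/59036 - 1/264 = -100884218333/3896376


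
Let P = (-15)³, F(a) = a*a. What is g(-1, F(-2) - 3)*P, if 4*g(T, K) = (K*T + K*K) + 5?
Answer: -16875/4 ≈ -4218.8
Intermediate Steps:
F(a) = a²
g(T, K) = 5/4 + K²/4 + K*T/4 (g(T, K) = ((K*T + K*K) + 5)/4 = ((K*T + K²) + 5)/4 = ((K² + K*T) + 5)/4 = (5 + K² + K*T)/4 = 5/4 + K²/4 + K*T/4)
P = -3375
g(-1, F(-2) - 3)*P = (5/4 + ((-2)² - 3)²/4 + (¼)*((-2)² - 3)*(-1))*(-3375) = (5/4 + (4 - 3)²/4 + (¼)*(4 - 3)*(-1))*(-3375) = (5/4 + (¼)*1² + (¼)*1*(-1))*(-3375) = (5/4 + (¼)*1 - ¼)*(-3375) = (5/4 + ¼ - ¼)*(-3375) = (5/4)*(-3375) = -16875/4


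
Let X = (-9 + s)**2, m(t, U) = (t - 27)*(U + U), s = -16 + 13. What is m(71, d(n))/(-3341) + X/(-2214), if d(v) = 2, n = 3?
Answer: -48376/410943 ≈ -0.11772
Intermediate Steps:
s = -3
m(t, U) = 2*U*(-27 + t) (m(t, U) = (-27 + t)*(2*U) = 2*U*(-27 + t))
X = 144 (X = (-9 - 3)**2 = (-12)**2 = 144)
m(71, d(n))/(-3341) + X/(-2214) = (2*2*(-27 + 71))/(-3341) + 144/(-2214) = (2*2*44)*(-1/3341) + 144*(-1/2214) = 176*(-1/3341) - 8/123 = -176/3341 - 8/123 = -48376/410943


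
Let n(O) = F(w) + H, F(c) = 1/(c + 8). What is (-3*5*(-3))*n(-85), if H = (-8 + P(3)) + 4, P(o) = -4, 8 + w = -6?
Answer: -735/2 ≈ -367.50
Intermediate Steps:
w = -14 (w = -8 - 6 = -14)
F(c) = 1/(8 + c)
H = -8 (H = (-8 - 4) + 4 = -12 + 4 = -8)
n(O) = -49/6 (n(O) = 1/(8 - 14) - 8 = 1/(-6) - 8 = -1/6 - 8 = -49/6)
(-3*5*(-3))*n(-85) = (-3*5*(-3))*(-49/6) = -15*(-3)*(-49/6) = 45*(-49/6) = -735/2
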